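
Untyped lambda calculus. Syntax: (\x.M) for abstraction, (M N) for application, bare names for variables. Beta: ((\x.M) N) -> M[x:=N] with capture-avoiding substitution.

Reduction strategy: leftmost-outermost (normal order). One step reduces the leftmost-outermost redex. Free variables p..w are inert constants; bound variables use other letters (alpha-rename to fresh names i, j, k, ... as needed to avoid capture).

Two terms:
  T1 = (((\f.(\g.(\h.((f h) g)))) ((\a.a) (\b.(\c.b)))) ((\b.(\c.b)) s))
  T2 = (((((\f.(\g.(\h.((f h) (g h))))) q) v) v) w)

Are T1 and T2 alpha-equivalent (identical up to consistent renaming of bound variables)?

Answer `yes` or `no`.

Term 1: (((\f.(\g.(\h.((f h) g)))) ((\a.a) (\b.(\c.b)))) ((\b.(\c.b)) s))
Term 2: (((((\f.(\g.(\h.((f h) (g h))))) q) v) v) w)
Alpha-equivalence: compare structure up to binder renaming.
Result: False

Answer: no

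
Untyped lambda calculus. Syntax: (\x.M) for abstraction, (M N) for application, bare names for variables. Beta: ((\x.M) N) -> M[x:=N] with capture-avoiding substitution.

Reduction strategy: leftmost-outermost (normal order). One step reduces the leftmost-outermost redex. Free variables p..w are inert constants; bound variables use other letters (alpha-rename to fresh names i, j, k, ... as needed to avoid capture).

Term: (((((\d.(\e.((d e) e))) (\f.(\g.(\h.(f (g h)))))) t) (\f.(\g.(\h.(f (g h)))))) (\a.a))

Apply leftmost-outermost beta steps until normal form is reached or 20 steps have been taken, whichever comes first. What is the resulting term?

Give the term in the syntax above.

Answer: ((t (t (\f.(\g.(\h.(f (g h))))))) (\a.a))

Derivation:
Step 0: (((((\d.(\e.((d e) e))) (\f.(\g.(\h.(f (g h)))))) t) (\f.(\g.(\h.(f (g h)))))) (\a.a))
Step 1: ((((\e.(((\f.(\g.(\h.(f (g h))))) e) e)) t) (\f.(\g.(\h.(f (g h)))))) (\a.a))
Step 2: (((((\f.(\g.(\h.(f (g h))))) t) t) (\f.(\g.(\h.(f (g h)))))) (\a.a))
Step 3: ((((\g.(\h.(t (g h)))) t) (\f.(\g.(\h.(f (g h)))))) (\a.a))
Step 4: (((\h.(t (t h))) (\f.(\g.(\h.(f (g h)))))) (\a.a))
Step 5: ((t (t (\f.(\g.(\h.(f (g h))))))) (\a.a))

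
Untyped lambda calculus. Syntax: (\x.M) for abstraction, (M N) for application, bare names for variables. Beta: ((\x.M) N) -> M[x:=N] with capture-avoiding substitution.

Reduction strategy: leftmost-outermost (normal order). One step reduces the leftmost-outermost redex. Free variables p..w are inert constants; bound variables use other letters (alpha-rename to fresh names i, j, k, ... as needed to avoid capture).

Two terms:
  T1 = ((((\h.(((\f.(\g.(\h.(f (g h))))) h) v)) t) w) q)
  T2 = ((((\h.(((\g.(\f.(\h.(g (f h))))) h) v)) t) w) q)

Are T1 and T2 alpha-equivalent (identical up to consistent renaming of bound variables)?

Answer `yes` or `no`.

Answer: yes

Derivation:
Term 1: ((((\h.(((\f.(\g.(\h.(f (g h))))) h) v)) t) w) q)
Term 2: ((((\h.(((\g.(\f.(\h.(g (f h))))) h) v)) t) w) q)
Alpha-equivalence: compare structure up to binder renaming.
Result: True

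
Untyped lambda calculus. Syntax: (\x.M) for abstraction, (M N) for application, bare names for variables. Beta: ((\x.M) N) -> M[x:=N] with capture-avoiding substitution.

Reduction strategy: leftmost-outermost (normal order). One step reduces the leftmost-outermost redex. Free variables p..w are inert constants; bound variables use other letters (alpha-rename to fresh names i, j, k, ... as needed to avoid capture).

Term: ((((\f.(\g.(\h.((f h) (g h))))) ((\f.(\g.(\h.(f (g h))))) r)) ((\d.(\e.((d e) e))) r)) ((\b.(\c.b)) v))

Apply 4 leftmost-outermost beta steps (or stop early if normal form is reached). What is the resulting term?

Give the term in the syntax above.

Answer: (((\g.(\h.(r (g h)))) ((\b.(\c.b)) v)) (((\d.(\e.((d e) e))) r) ((\b.(\c.b)) v)))

Derivation:
Step 0: ((((\f.(\g.(\h.((f h) (g h))))) ((\f.(\g.(\h.(f (g h))))) r)) ((\d.(\e.((d e) e))) r)) ((\b.(\c.b)) v))
Step 1: (((\g.(\h.((((\f.(\g.(\h.(f (g h))))) r) h) (g h)))) ((\d.(\e.((d e) e))) r)) ((\b.(\c.b)) v))
Step 2: ((\h.((((\f.(\g.(\h.(f (g h))))) r) h) (((\d.(\e.((d e) e))) r) h))) ((\b.(\c.b)) v))
Step 3: ((((\f.(\g.(\h.(f (g h))))) r) ((\b.(\c.b)) v)) (((\d.(\e.((d e) e))) r) ((\b.(\c.b)) v)))
Step 4: (((\g.(\h.(r (g h)))) ((\b.(\c.b)) v)) (((\d.(\e.((d e) e))) r) ((\b.(\c.b)) v)))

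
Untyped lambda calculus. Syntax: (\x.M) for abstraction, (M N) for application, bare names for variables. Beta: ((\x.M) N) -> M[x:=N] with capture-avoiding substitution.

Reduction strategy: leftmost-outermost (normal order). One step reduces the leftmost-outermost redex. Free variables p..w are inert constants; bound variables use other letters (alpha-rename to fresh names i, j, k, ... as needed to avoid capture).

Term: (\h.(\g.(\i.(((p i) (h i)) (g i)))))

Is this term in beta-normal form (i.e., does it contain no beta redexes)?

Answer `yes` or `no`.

Answer: yes

Derivation:
Term: (\h.(\g.(\i.(((p i) (h i)) (g i)))))
No beta redexes found.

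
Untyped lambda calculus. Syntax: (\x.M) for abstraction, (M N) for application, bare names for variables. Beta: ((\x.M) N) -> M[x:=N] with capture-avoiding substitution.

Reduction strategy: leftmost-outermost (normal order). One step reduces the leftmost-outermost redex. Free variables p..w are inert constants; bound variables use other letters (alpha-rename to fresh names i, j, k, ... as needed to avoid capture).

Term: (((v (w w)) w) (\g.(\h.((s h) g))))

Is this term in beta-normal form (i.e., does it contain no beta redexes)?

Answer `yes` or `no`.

Answer: yes

Derivation:
Term: (((v (w w)) w) (\g.(\h.((s h) g))))
No beta redexes found.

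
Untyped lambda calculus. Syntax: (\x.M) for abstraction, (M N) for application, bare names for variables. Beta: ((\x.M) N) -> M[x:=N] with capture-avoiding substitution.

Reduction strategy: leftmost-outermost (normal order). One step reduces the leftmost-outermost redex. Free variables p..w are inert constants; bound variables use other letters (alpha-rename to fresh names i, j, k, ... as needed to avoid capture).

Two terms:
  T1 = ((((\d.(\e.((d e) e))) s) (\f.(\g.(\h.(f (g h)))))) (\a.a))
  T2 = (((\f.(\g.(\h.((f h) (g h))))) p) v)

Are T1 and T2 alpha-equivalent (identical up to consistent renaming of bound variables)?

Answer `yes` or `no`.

Answer: no

Derivation:
Term 1: ((((\d.(\e.((d e) e))) s) (\f.(\g.(\h.(f (g h)))))) (\a.a))
Term 2: (((\f.(\g.(\h.((f h) (g h))))) p) v)
Alpha-equivalence: compare structure up to binder renaming.
Result: False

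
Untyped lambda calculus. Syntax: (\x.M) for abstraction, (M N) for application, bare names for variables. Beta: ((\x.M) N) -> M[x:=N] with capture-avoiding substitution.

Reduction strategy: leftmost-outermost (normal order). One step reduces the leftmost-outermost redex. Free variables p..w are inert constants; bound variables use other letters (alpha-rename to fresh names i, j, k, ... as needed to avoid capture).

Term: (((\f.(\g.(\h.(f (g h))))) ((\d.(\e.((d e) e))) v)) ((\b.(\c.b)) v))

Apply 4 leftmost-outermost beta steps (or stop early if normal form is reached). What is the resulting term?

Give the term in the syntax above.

Answer: (\h.((v (((\b.(\c.b)) v) h)) (((\b.(\c.b)) v) h)))

Derivation:
Step 0: (((\f.(\g.(\h.(f (g h))))) ((\d.(\e.((d e) e))) v)) ((\b.(\c.b)) v))
Step 1: ((\g.(\h.(((\d.(\e.((d e) e))) v) (g h)))) ((\b.(\c.b)) v))
Step 2: (\h.(((\d.(\e.((d e) e))) v) (((\b.(\c.b)) v) h)))
Step 3: (\h.((\e.((v e) e)) (((\b.(\c.b)) v) h)))
Step 4: (\h.((v (((\b.(\c.b)) v) h)) (((\b.(\c.b)) v) h)))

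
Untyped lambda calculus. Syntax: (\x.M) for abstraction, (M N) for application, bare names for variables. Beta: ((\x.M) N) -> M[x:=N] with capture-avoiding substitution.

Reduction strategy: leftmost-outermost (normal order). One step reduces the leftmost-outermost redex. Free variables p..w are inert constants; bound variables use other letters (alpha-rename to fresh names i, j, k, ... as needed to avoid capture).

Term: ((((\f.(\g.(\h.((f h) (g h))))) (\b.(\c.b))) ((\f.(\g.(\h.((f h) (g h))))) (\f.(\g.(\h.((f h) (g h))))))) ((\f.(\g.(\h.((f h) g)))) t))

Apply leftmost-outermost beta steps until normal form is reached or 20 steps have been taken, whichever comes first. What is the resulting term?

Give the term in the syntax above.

Answer: (\g.(\h.((t h) g)))

Derivation:
Step 0: ((((\f.(\g.(\h.((f h) (g h))))) (\b.(\c.b))) ((\f.(\g.(\h.((f h) (g h))))) (\f.(\g.(\h.((f h) (g h))))))) ((\f.(\g.(\h.((f h) g)))) t))
Step 1: (((\g.(\h.(((\b.(\c.b)) h) (g h)))) ((\f.(\g.(\h.((f h) (g h))))) (\f.(\g.(\h.((f h) (g h))))))) ((\f.(\g.(\h.((f h) g)))) t))
Step 2: ((\h.(((\b.(\c.b)) h) (((\f.(\g.(\h.((f h) (g h))))) (\f.(\g.(\h.((f h) (g h)))))) h))) ((\f.(\g.(\h.((f h) g)))) t))
Step 3: (((\b.(\c.b)) ((\f.(\g.(\h.((f h) g)))) t)) (((\f.(\g.(\h.((f h) (g h))))) (\f.(\g.(\h.((f h) (g h)))))) ((\f.(\g.(\h.((f h) g)))) t)))
Step 4: ((\c.((\f.(\g.(\h.((f h) g)))) t)) (((\f.(\g.(\h.((f h) (g h))))) (\f.(\g.(\h.((f h) (g h)))))) ((\f.(\g.(\h.((f h) g)))) t)))
Step 5: ((\f.(\g.(\h.((f h) g)))) t)
Step 6: (\g.(\h.((t h) g)))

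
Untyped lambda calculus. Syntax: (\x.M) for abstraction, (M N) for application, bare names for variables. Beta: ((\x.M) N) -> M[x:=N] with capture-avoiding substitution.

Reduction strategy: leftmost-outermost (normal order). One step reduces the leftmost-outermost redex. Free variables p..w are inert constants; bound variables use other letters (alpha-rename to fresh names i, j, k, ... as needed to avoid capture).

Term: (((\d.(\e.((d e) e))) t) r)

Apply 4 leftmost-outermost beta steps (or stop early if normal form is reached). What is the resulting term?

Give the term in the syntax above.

Answer: ((t r) r)

Derivation:
Step 0: (((\d.(\e.((d e) e))) t) r)
Step 1: ((\e.((t e) e)) r)
Step 2: ((t r) r)
Step 3: (normal form reached)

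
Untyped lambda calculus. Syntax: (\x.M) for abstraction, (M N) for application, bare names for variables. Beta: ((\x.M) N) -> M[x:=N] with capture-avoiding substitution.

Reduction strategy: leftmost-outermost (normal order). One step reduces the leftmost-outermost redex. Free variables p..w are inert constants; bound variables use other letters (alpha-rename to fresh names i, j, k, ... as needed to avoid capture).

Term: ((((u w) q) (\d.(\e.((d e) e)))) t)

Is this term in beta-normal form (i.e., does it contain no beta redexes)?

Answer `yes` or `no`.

Term: ((((u w) q) (\d.(\e.((d e) e)))) t)
No beta redexes found.

Answer: yes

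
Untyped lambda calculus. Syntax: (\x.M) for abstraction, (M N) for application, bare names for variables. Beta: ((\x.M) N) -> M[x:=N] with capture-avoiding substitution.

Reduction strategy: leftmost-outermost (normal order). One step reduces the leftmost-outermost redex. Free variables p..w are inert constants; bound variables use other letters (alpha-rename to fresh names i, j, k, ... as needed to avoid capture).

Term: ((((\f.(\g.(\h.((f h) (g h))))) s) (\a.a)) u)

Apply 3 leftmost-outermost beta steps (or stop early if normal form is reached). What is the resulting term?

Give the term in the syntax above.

Answer: ((s u) ((\a.a) u))

Derivation:
Step 0: ((((\f.(\g.(\h.((f h) (g h))))) s) (\a.a)) u)
Step 1: (((\g.(\h.((s h) (g h)))) (\a.a)) u)
Step 2: ((\h.((s h) ((\a.a) h))) u)
Step 3: ((s u) ((\a.a) u))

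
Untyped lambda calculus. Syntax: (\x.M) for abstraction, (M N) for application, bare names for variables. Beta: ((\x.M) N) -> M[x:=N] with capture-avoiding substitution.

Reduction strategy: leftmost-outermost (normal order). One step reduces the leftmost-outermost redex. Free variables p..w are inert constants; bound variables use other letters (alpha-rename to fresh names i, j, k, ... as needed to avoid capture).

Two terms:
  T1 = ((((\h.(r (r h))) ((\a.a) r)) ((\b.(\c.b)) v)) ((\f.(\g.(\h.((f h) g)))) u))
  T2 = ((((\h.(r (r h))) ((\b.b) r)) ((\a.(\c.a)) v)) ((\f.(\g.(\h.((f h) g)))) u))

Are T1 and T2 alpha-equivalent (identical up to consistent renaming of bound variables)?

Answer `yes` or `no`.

Term 1: ((((\h.(r (r h))) ((\a.a) r)) ((\b.(\c.b)) v)) ((\f.(\g.(\h.((f h) g)))) u))
Term 2: ((((\h.(r (r h))) ((\b.b) r)) ((\a.(\c.a)) v)) ((\f.(\g.(\h.((f h) g)))) u))
Alpha-equivalence: compare structure up to binder renaming.
Result: True

Answer: yes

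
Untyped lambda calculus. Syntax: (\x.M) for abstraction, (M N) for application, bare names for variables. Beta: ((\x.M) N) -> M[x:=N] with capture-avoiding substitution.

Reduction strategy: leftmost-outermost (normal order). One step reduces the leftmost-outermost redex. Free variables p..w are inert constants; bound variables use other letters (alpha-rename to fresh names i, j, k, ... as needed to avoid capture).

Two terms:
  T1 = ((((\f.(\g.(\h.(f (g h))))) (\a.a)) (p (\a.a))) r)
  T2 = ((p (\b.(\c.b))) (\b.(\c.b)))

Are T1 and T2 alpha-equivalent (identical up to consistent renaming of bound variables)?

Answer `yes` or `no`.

Answer: no

Derivation:
Term 1: ((((\f.(\g.(\h.(f (g h))))) (\a.a)) (p (\a.a))) r)
Term 2: ((p (\b.(\c.b))) (\b.(\c.b)))
Alpha-equivalence: compare structure up to binder renaming.
Result: False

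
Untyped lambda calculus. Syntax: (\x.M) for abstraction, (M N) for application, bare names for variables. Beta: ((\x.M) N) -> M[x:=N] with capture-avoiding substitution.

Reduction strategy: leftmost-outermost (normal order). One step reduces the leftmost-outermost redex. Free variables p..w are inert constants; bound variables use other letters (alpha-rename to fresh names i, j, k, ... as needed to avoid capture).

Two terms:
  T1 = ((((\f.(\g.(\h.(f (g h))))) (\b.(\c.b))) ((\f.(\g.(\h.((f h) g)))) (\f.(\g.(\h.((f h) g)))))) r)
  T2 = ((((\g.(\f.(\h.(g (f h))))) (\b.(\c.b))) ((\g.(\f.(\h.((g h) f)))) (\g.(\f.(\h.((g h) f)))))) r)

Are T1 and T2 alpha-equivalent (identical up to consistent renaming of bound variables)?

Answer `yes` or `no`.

Term 1: ((((\f.(\g.(\h.(f (g h))))) (\b.(\c.b))) ((\f.(\g.(\h.((f h) g)))) (\f.(\g.(\h.((f h) g)))))) r)
Term 2: ((((\g.(\f.(\h.(g (f h))))) (\b.(\c.b))) ((\g.(\f.(\h.((g h) f)))) (\g.(\f.(\h.((g h) f)))))) r)
Alpha-equivalence: compare structure up to binder renaming.
Result: True

Answer: yes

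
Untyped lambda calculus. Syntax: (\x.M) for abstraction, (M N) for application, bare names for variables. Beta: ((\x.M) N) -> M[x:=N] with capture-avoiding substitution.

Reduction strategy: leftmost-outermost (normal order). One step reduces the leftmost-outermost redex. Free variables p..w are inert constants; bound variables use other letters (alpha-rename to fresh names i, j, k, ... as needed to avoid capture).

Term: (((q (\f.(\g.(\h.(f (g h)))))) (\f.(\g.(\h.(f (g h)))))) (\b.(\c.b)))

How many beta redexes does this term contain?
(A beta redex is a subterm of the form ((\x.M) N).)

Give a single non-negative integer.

Term: (((q (\f.(\g.(\h.(f (g h)))))) (\f.(\g.(\h.(f (g h)))))) (\b.(\c.b)))
  (no redexes)
Total redexes: 0

Answer: 0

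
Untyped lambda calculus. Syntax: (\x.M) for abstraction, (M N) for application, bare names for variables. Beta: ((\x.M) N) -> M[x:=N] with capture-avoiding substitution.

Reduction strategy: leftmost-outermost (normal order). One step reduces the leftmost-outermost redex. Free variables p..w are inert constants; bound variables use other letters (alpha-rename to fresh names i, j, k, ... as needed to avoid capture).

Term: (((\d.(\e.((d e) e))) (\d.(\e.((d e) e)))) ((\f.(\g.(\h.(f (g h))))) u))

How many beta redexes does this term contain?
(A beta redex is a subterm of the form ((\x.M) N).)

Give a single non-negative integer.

Term: (((\d.(\e.((d e) e))) (\d.(\e.((d e) e)))) ((\f.(\g.(\h.(f (g h))))) u))
  Redex: ((\d.(\e.((d e) e))) (\d.(\e.((d e) e))))
  Redex: ((\f.(\g.(\h.(f (g h))))) u)
Total redexes: 2

Answer: 2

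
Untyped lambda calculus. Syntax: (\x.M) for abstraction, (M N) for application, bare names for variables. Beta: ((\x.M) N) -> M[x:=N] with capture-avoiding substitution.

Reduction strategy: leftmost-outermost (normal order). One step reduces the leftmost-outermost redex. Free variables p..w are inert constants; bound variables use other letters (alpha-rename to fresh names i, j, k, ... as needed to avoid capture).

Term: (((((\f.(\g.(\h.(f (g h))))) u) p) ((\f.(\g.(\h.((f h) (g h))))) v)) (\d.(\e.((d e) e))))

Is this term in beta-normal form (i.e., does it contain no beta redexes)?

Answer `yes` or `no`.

Answer: no

Derivation:
Term: (((((\f.(\g.(\h.(f (g h))))) u) p) ((\f.(\g.(\h.((f h) (g h))))) v)) (\d.(\e.((d e) e))))
Found 2 beta redex(es).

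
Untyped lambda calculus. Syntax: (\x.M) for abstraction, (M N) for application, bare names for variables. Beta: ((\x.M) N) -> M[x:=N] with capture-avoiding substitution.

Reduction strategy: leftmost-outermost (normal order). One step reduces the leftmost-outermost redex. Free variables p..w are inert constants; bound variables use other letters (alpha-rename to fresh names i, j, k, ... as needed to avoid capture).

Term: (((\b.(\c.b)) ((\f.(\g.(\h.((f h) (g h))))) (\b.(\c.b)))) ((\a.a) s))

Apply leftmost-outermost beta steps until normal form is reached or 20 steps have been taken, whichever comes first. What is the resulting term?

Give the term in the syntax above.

Step 0: (((\b.(\c.b)) ((\f.(\g.(\h.((f h) (g h))))) (\b.(\c.b)))) ((\a.a) s))
Step 1: ((\c.((\f.(\g.(\h.((f h) (g h))))) (\b.(\c.b)))) ((\a.a) s))
Step 2: ((\f.(\g.(\h.((f h) (g h))))) (\b.(\c.b)))
Step 3: (\g.(\h.(((\b.(\c.b)) h) (g h))))
Step 4: (\g.(\h.((\c.h) (g h))))
Step 5: (\g.(\h.h))

Answer: (\g.(\h.h))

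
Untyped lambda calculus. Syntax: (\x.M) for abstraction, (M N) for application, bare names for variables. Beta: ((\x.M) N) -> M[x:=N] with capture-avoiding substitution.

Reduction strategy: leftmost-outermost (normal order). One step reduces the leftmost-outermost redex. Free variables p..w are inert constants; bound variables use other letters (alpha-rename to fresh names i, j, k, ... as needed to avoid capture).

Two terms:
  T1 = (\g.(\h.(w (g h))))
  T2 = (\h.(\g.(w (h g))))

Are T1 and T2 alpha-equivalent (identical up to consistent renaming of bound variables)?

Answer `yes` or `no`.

Answer: yes

Derivation:
Term 1: (\g.(\h.(w (g h))))
Term 2: (\h.(\g.(w (h g))))
Alpha-equivalence: compare structure up to binder renaming.
Result: True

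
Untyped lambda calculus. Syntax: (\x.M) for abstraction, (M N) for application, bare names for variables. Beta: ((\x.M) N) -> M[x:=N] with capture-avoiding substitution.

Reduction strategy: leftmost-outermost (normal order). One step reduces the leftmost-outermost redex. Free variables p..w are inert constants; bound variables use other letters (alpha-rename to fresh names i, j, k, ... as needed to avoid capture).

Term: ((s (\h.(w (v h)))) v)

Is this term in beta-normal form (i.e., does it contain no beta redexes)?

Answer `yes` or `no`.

Term: ((s (\h.(w (v h)))) v)
No beta redexes found.

Answer: yes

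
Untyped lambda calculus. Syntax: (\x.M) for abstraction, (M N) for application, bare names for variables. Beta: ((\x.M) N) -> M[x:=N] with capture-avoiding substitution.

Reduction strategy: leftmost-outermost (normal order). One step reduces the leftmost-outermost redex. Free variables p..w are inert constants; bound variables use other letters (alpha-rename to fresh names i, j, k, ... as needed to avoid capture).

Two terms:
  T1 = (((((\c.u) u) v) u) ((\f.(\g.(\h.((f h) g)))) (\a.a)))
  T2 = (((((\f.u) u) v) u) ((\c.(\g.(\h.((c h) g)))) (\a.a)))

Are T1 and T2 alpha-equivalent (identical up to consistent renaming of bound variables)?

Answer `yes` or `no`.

Term 1: (((((\c.u) u) v) u) ((\f.(\g.(\h.((f h) g)))) (\a.a)))
Term 2: (((((\f.u) u) v) u) ((\c.(\g.(\h.((c h) g)))) (\a.a)))
Alpha-equivalence: compare structure up to binder renaming.
Result: True

Answer: yes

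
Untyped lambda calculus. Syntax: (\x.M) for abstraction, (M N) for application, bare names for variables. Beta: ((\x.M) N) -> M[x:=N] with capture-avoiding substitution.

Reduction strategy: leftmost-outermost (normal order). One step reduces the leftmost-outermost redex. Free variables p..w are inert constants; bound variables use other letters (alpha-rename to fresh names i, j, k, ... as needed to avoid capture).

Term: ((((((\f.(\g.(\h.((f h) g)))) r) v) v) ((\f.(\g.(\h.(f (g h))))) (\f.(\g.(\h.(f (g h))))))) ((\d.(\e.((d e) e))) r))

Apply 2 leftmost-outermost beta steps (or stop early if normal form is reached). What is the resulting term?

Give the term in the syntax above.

Answer: ((((\h.((r h) v)) v) ((\f.(\g.(\h.(f (g h))))) (\f.(\g.(\h.(f (g h))))))) ((\d.(\e.((d e) e))) r))

Derivation:
Step 0: ((((((\f.(\g.(\h.((f h) g)))) r) v) v) ((\f.(\g.(\h.(f (g h))))) (\f.(\g.(\h.(f (g h))))))) ((\d.(\e.((d e) e))) r))
Step 1: (((((\g.(\h.((r h) g))) v) v) ((\f.(\g.(\h.(f (g h))))) (\f.(\g.(\h.(f (g h))))))) ((\d.(\e.((d e) e))) r))
Step 2: ((((\h.((r h) v)) v) ((\f.(\g.(\h.(f (g h))))) (\f.(\g.(\h.(f (g h))))))) ((\d.(\e.((d e) e))) r))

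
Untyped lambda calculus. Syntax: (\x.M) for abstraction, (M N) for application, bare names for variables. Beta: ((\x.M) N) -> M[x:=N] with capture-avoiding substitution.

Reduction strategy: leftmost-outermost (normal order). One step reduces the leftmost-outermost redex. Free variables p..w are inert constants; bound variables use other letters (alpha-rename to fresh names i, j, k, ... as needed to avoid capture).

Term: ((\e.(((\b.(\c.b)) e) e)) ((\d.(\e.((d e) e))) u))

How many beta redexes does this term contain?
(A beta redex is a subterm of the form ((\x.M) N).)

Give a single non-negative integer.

Answer: 3

Derivation:
Term: ((\e.(((\b.(\c.b)) e) e)) ((\d.(\e.((d e) e))) u))
  Redex: ((\e.(((\b.(\c.b)) e) e)) ((\d.(\e.((d e) e))) u))
  Redex: ((\b.(\c.b)) e)
  Redex: ((\d.(\e.((d e) e))) u)
Total redexes: 3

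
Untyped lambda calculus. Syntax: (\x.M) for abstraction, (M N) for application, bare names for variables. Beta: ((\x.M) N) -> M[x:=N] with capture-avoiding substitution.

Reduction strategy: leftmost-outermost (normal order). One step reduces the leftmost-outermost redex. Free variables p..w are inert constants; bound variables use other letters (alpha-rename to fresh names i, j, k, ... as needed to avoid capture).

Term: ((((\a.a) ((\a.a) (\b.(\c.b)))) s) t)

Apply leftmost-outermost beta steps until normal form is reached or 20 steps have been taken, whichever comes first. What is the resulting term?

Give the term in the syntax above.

Answer: s

Derivation:
Step 0: ((((\a.a) ((\a.a) (\b.(\c.b)))) s) t)
Step 1: ((((\a.a) (\b.(\c.b))) s) t)
Step 2: (((\b.(\c.b)) s) t)
Step 3: ((\c.s) t)
Step 4: s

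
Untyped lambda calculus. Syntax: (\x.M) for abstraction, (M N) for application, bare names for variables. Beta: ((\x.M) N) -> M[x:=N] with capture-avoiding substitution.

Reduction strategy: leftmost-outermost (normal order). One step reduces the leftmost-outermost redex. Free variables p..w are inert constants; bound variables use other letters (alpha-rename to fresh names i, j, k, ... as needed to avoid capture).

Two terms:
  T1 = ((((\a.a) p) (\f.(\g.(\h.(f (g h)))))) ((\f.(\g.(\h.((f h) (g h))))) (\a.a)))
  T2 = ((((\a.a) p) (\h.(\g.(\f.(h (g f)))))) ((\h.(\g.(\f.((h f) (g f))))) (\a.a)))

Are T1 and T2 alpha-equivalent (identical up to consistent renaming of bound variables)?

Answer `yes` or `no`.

Term 1: ((((\a.a) p) (\f.(\g.(\h.(f (g h)))))) ((\f.(\g.(\h.((f h) (g h))))) (\a.a)))
Term 2: ((((\a.a) p) (\h.(\g.(\f.(h (g f)))))) ((\h.(\g.(\f.((h f) (g f))))) (\a.a)))
Alpha-equivalence: compare structure up to binder renaming.
Result: True

Answer: yes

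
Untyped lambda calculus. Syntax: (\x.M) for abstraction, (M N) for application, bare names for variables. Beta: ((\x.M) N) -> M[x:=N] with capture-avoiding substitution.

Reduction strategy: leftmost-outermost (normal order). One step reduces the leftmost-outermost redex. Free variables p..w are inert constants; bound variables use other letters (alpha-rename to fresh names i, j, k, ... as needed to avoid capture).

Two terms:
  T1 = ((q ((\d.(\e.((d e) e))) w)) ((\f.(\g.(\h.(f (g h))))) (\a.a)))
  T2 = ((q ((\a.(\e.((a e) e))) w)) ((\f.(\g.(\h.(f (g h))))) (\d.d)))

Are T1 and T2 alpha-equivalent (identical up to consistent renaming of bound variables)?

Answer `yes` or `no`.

Answer: yes

Derivation:
Term 1: ((q ((\d.(\e.((d e) e))) w)) ((\f.(\g.(\h.(f (g h))))) (\a.a)))
Term 2: ((q ((\a.(\e.((a e) e))) w)) ((\f.(\g.(\h.(f (g h))))) (\d.d)))
Alpha-equivalence: compare structure up to binder renaming.
Result: True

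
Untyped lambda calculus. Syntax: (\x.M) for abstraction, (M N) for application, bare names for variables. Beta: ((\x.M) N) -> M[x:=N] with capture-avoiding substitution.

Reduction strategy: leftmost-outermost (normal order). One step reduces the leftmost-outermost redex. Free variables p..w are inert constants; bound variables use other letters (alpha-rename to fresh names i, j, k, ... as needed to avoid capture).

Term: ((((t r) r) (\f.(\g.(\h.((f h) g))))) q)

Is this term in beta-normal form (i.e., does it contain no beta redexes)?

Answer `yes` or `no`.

Answer: yes

Derivation:
Term: ((((t r) r) (\f.(\g.(\h.((f h) g))))) q)
No beta redexes found.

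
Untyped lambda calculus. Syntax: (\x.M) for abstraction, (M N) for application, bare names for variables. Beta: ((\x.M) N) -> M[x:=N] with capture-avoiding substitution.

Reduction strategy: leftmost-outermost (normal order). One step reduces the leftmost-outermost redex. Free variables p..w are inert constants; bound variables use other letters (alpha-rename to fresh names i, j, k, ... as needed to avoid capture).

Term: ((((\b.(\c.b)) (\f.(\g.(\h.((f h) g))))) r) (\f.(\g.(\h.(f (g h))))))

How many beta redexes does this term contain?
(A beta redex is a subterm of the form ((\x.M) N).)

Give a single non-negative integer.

Answer: 1

Derivation:
Term: ((((\b.(\c.b)) (\f.(\g.(\h.((f h) g))))) r) (\f.(\g.(\h.(f (g h))))))
  Redex: ((\b.(\c.b)) (\f.(\g.(\h.((f h) g)))))
Total redexes: 1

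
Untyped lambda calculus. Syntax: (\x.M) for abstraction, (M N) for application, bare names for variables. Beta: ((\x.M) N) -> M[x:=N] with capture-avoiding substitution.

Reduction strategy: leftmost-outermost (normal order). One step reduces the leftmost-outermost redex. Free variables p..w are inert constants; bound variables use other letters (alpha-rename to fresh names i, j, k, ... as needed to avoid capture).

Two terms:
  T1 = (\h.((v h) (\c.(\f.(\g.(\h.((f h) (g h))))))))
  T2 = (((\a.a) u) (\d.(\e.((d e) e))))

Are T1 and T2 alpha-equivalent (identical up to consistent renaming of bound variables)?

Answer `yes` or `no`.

Answer: no

Derivation:
Term 1: (\h.((v h) (\c.(\f.(\g.(\h.((f h) (g h))))))))
Term 2: (((\a.a) u) (\d.(\e.((d e) e))))
Alpha-equivalence: compare structure up to binder renaming.
Result: False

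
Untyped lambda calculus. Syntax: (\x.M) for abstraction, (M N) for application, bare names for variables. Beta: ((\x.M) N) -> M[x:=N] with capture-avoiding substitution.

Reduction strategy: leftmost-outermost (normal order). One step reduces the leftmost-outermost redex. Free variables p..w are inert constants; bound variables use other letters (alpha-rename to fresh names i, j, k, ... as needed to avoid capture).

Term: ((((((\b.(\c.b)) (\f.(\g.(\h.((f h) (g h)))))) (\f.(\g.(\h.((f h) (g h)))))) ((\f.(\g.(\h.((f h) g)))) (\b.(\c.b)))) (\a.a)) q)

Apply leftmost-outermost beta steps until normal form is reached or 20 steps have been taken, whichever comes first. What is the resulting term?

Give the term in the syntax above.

Step 0: ((((((\b.(\c.b)) (\f.(\g.(\h.((f h) (g h)))))) (\f.(\g.(\h.((f h) (g h)))))) ((\f.(\g.(\h.((f h) g)))) (\b.(\c.b)))) (\a.a)) q)
Step 1: (((((\c.(\f.(\g.(\h.((f h) (g h)))))) (\f.(\g.(\h.((f h) (g h)))))) ((\f.(\g.(\h.((f h) g)))) (\b.(\c.b)))) (\a.a)) q)
Step 2: ((((\f.(\g.(\h.((f h) (g h))))) ((\f.(\g.(\h.((f h) g)))) (\b.(\c.b)))) (\a.a)) q)
Step 3: (((\g.(\h.((((\f.(\g.(\h.((f h) g)))) (\b.(\c.b))) h) (g h)))) (\a.a)) q)
Step 4: ((\h.((((\f.(\g.(\h.((f h) g)))) (\b.(\c.b))) h) ((\a.a) h))) q)
Step 5: ((((\f.(\g.(\h.((f h) g)))) (\b.(\c.b))) q) ((\a.a) q))
Step 6: (((\g.(\h.(((\b.(\c.b)) h) g))) q) ((\a.a) q))
Step 7: ((\h.(((\b.(\c.b)) h) q)) ((\a.a) q))
Step 8: (((\b.(\c.b)) ((\a.a) q)) q)
Step 9: ((\c.((\a.a) q)) q)
Step 10: ((\a.a) q)
Step 11: q

Answer: q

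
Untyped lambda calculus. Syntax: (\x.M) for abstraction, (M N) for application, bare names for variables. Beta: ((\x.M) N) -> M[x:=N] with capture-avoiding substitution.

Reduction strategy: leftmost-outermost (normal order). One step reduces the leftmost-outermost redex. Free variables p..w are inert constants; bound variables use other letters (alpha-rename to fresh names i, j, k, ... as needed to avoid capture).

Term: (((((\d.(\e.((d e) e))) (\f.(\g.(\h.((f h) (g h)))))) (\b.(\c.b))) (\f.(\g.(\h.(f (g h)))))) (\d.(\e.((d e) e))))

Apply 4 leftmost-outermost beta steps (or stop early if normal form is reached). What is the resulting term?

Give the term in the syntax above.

Step 0: (((((\d.(\e.((d e) e))) (\f.(\g.(\h.((f h) (g h)))))) (\b.(\c.b))) (\f.(\g.(\h.(f (g h)))))) (\d.(\e.((d e) e))))
Step 1: ((((\e.(((\f.(\g.(\h.((f h) (g h))))) e) e)) (\b.(\c.b))) (\f.(\g.(\h.(f (g h)))))) (\d.(\e.((d e) e))))
Step 2: (((((\f.(\g.(\h.((f h) (g h))))) (\b.(\c.b))) (\b.(\c.b))) (\f.(\g.(\h.(f (g h)))))) (\d.(\e.((d e) e))))
Step 3: ((((\g.(\h.(((\b.(\c.b)) h) (g h)))) (\b.(\c.b))) (\f.(\g.(\h.(f (g h)))))) (\d.(\e.((d e) e))))
Step 4: (((\h.(((\b.(\c.b)) h) ((\b.(\c.b)) h))) (\f.(\g.(\h.(f (g h)))))) (\d.(\e.((d e) e))))

Answer: (((\h.(((\b.(\c.b)) h) ((\b.(\c.b)) h))) (\f.(\g.(\h.(f (g h)))))) (\d.(\e.((d e) e))))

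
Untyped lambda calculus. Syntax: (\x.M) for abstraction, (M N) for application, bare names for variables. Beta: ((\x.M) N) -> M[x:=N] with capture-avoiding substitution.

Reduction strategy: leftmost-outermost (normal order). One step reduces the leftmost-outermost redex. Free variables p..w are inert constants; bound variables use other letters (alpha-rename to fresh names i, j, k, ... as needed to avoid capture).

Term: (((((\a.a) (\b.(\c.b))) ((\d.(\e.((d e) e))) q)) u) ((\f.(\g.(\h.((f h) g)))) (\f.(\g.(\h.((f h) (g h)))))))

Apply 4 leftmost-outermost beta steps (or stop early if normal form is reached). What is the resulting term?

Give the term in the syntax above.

Answer: ((\e.((q e) e)) ((\f.(\g.(\h.((f h) g)))) (\f.(\g.(\h.((f h) (g h)))))))

Derivation:
Step 0: (((((\a.a) (\b.(\c.b))) ((\d.(\e.((d e) e))) q)) u) ((\f.(\g.(\h.((f h) g)))) (\f.(\g.(\h.((f h) (g h)))))))
Step 1: ((((\b.(\c.b)) ((\d.(\e.((d e) e))) q)) u) ((\f.(\g.(\h.((f h) g)))) (\f.(\g.(\h.((f h) (g h)))))))
Step 2: (((\c.((\d.(\e.((d e) e))) q)) u) ((\f.(\g.(\h.((f h) g)))) (\f.(\g.(\h.((f h) (g h)))))))
Step 3: (((\d.(\e.((d e) e))) q) ((\f.(\g.(\h.((f h) g)))) (\f.(\g.(\h.((f h) (g h)))))))
Step 4: ((\e.((q e) e)) ((\f.(\g.(\h.((f h) g)))) (\f.(\g.(\h.((f h) (g h)))))))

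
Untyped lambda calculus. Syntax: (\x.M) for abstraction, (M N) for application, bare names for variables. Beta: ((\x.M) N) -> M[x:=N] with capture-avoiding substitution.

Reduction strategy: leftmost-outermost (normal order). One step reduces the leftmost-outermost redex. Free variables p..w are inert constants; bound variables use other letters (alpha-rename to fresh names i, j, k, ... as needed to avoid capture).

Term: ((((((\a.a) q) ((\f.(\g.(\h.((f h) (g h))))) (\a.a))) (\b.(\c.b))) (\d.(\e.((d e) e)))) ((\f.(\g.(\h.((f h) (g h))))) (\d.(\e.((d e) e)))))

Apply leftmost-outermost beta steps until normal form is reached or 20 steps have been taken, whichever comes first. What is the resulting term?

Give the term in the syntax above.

Step 0: ((((((\a.a) q) ((\f.(\g.(\h.((f h) (g h))))) (\a.a))) (\b.(\c.b))) (\d.(\e.((d e) e)))) ((\f.(\g.(\h.((f h) (g h))))) (\d.(\e.((d e) e)))))
Step 1: ((((q ((\f.(\g.(\h.((f h) (g h))))) (\a.a))) (\b.(\c.b))) (\d.(\e.((d e) e)))) ((\f.(\g.(\h.((f h) (g h))))) (\d.(\e.((d e) e)))))
Step 2: ((((q (\g.(\h.(((\a.a) h) (g h))))) (\b.(\c.b))) (\d.(\e.((d e) e)))) ((\f.(\g.(\h.((f h) (g h))))) (\d.(\e.((d e) e)))))
Step 3: ((((q (\g.(\h.(h (g h))))) (\b.(\c.b))) (\d.(\e.((d e) e)))) ((\f.(\g.(\h.((f h) (g h))))) (\d.(\e.((d e) e)))))
Step 4: ((((q (\g.(\h.(h (g h))))) (\b.(\c.b))) (\d.(\e.((d e) e)))) (\g.(\h.(((\d.(\e.((d e) e))) h) (g h)))))
Step 5: ((((q (\g.(\h.(h (g h))))) (\b.(\c.b))) (\d.(\e.((d e) e)))) (\g.(\h.((\e.((h e) e)) (g h)))))
Step 6: ((((q (\g.(\h.(h (g h))))) (\b.(\c.b))) (\d.(\e.((d e) e)))) (\g.(\h.((h (g h)) (g h)))))

Answer: ((((q (\g.(\h.(h (g h))))) (\b.(\c.b))) (\d.(\e.((d e) e)))) (\g.(\h.((h (g h)) (g h)))))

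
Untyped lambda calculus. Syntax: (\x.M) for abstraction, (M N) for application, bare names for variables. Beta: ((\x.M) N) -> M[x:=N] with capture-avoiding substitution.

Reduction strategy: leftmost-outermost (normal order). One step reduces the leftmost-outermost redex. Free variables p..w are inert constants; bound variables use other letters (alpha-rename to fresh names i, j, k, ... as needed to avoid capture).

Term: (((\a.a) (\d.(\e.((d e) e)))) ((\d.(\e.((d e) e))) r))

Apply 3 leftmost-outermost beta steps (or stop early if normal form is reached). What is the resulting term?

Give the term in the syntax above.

Step 0: (((\a.a) (\d.(\e.((d e) e)))) ((\d.(\e.((d e) e))) r))
Step 1: ((\d.(\e.((d e) e))) ((\d.(\e.((d e) e))) r))
Step 2: (\e.((((\d.(\e.((d e) e))) r) e) e))
Step 3: (\e.(((\e.((r e) e)) e) e))

Answer: (\e.(((\e.((r e) e)) e) e))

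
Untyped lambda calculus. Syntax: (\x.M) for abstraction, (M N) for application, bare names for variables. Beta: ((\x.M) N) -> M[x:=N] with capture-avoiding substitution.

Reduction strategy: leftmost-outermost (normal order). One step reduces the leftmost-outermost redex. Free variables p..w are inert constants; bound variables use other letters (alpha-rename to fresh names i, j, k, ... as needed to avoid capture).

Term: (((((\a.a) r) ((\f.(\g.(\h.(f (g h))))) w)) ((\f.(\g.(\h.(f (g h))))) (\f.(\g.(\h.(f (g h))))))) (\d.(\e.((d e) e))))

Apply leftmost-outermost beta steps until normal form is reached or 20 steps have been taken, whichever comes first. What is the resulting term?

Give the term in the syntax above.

Step 0: (((((\a.a) r) ((\f.(\g.(\h.(f (g h))))) w)) ((\f.(\g.(\h.(f (g h))))) (\f.(\g.(\h.(f (g h))))))) (\d.(\e.((d e) e))))
Step 1: (((r ((\f.(\g.(\h.(f (g h))))) w)) ((\f.(\g.(\h.(f (g h))))) (\f.(\g.(\h.(f (g h))))))) (\d.(\e.((d e) e))))
Step 2: (((r (\g.(\h.(w (g h))))) ((\f.(\g.(\h.(f (g h))))) (\f.(\g.(\h.(f (g h))))))) (\d.(\e.((d e) e))))
Step 3: (((r (\g.(\h.(w (g h))))) (\g.(\h.((\f.(\g.(\h.(f (g h))))) (g h))))) (\d.(\e.((d e) e))))
Step 4: (((r (\g.(\h.(w (g h))))) (\g.(\h.(\i.(\j.((g h) (i j))))))) (\d.(\e.((d e) e))))

Answer: (((r (\g.(\h.(w (g h))))) (\g.(\h.(\i.(\j.((g h) (i j))))))) (\d.(\e.((d e) e))))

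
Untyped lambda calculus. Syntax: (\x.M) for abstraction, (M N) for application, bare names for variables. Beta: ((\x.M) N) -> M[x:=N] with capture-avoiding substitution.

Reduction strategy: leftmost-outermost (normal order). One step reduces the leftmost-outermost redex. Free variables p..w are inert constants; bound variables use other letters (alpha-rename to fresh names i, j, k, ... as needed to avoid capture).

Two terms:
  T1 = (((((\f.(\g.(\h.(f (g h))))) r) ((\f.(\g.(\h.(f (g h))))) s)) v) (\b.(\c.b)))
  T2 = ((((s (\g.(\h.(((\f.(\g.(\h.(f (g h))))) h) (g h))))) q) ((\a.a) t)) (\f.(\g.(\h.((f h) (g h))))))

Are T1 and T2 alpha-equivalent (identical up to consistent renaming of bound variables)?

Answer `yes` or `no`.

Answer: no

Derivation:
Term 1: (((((\f.(\g.(\h.(f (g h))))) r) ((\f.(\g.(\h.(f (g h))))) s)) v) (\b.(\c.b)))
Term 2: ((((s (\g.(\h.(((\f.(\g.(\h.(f (g h))))) h) (g h))))) q) ((\a.a) t)) (\f.(\g.(\h.((f h) (g h))))))
Alpha-equivalence: compare structure up to binder renaming.
Result: False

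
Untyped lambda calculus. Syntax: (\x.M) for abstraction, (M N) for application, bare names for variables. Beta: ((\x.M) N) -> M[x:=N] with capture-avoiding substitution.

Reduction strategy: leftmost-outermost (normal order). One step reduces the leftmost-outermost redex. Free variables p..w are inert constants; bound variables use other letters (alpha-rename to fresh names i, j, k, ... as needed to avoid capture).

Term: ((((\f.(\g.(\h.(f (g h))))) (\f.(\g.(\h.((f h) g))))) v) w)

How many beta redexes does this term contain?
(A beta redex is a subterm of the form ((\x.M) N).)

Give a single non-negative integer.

Answer: 1

Derivation:
Term: ((((\f.(\g.(\h.(f (g h))))) (\f.(\g.(\h.((f h) g))))) v) w)
  Redex: ((\f.(\g.(\h.(f (g h))))) (\f.(\g.(\h.((f h) g)))))
Total redexes: 1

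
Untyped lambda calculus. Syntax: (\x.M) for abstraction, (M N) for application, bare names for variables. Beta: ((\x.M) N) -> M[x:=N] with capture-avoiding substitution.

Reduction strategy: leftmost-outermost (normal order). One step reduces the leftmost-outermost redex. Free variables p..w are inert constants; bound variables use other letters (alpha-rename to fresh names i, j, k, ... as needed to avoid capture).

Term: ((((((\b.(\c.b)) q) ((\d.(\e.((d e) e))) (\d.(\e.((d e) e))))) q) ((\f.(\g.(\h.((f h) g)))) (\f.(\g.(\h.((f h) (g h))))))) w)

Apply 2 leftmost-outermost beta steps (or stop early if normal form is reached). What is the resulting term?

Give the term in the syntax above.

Step 0: ((((((\b.(\c.b)) q) ((\d.(\e.((d e) e))) (\d.(\e.((d e) e))))) q) ((\f.(\g.(\h.((f h) g)))) (\f.(\g.(\h.((f h) (g h))))))) w)
Step 1: (((((\c.q) ((\d.(\e.((d e) e))) (\d.(\e.((d e) e))))) q) ((\f.(\g.(\h.((f h) g)))) (\f.(\g.(\h.((f h) (g h))))))) w)
Step 2: (((q q) ((\f.(\g.(\h.((f h) g)))) (\f.(\g.(\h.((f h) (g h))))))) w)

Answer: (((q q) ((\f.(\g.(\h.((f h) g)))) (\f.(\g.(\h.((f h) (g h))))))) w)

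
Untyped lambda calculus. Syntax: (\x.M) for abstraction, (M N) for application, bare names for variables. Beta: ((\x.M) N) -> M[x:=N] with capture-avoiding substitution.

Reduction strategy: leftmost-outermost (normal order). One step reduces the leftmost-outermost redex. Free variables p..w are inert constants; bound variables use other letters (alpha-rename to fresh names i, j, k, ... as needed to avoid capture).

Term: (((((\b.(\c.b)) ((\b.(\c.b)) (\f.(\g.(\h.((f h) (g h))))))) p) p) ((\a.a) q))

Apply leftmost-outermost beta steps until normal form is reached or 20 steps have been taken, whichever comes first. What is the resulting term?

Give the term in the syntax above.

Step 0: (((((\b.(\c.b)) ((\b.(\c.b)) (\f.(\g.(\h.((f h) (g h))))))) p) p) ((\a.a) q))
Step 1: ((((\c.((\b.(\c.b)) (\f.(\g.(\h.((f h) (g h))))))) p) p) ((\a.a) q))
Step 2: ((((\b.(\c.b)) (\f.(\g.(\h.((f h) (g h)))))) p) ((\a.a) q))
Step 3: (((\c.(\f.(\g.(\h.((f h) (g h)))))) p) ((\a.a) q))
Step 4: ((\f.(\g.(\h.((f h) (g h))))) ((\a.a) q))
Step 5: (\g.(\h.((((\a.a) q) h) (g h))))
Step 6: (\g.(\h.((q h) (g h))))

Answer: (\g.(\h.((q h) (g h))))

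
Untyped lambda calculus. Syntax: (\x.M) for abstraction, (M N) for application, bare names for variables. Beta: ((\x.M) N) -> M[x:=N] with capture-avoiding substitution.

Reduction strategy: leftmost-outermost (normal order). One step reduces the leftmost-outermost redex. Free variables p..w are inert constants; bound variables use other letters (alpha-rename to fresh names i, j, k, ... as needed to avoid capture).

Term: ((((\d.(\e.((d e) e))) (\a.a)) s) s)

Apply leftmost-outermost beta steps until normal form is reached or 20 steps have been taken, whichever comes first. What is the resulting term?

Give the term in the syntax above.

Step 0: ((((\d.(\e.((d e) e))) (\a.a)) s) s)
Step 1: (((\e.(((\a.a) e) e)) s) s)
Step 2: ((((\a.a) s) s) s)
Step 3: ((s s) s)

Answer: ((s s) s)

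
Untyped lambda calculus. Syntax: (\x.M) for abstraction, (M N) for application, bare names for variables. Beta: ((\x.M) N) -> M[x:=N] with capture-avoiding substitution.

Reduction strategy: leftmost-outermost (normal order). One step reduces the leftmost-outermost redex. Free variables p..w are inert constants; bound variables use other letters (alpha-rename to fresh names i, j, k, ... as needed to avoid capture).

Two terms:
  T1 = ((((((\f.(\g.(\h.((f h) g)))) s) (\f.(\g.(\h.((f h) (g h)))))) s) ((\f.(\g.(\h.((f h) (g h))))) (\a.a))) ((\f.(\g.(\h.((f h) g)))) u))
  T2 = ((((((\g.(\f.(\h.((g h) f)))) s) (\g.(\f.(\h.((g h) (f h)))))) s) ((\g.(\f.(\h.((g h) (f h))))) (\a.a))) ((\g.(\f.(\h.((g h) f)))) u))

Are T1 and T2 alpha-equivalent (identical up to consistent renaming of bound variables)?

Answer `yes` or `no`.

Answer: yes

Derivation:
Term 1: ((((((\f.(\g.(\h.((f h) g)))) s) (\f.(\g.(\h.((f h) (g h)))))) s) ((\f.(\g.(\h.((f h) (g h))))) (\a.a))) ((\f.(\g.(\h.((f h) g)))) u))
Term 2: ((((((\g.(\f.(\h.((g h) f)))) s) (\g.(\f.(\h.((g h) (f h)))))) s) ((\g.(\f.(\h.((g h) (f h))))) (\a.a))) ((\g.(\f.(\h.((g h) f)))) u))
Alpha-equivalence: compare structure up to binder renaming.
Result: True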